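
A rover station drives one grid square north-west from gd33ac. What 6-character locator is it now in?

Longitude subsquare a = 0; −1 → -1, wraps to 23 = x, carry into square.
Longitude square 3; −1 → 2.
Latitude subsquare c = 2; +1 → 3 = d.

GD23xd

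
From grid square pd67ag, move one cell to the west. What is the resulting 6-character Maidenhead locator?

PD57xg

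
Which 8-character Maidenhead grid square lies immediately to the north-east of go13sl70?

Longitude extended square 7; +1 → 8.
Latitude extended square 0; +1 → 1.

GO13sl81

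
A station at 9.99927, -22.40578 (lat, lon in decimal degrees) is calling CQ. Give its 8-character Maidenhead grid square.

Add 180° to longitude and 90° to latitude: 157.59422, 99.99927.
Field: lon ⌊157.59422/20⌋ = 7 → H; lat ⌊99.99927/10⌋ = 9 → J.
Square: lon ⌊17.59422/2⌋ = 8; lat ⌊9.99927/1⌋ = 9.
Subsquare: lon ⌊1.59422/0.0833333⌋ = 19 → t; lat ⌊0.99927/0.0416667⌋ = 23 → x.
Extended square: lon ⌊0.01089/0.00833333⌋ = 1; lat ⌊0.04094/0.00416667⌋ = 9.

HJ89tx19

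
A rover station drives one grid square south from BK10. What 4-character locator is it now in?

BJ19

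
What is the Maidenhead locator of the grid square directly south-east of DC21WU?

Longitude subsquare w = 22; +1 → 23 = x.
Latitude subsquare u = 20; −1 → 19 = t.

DC21xt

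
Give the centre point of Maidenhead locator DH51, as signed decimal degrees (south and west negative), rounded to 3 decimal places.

-18.500, -109.000

Field D=3, H=7: +3·20° lon, +7·10° lat → SW at lon -120°, lat -20°.
Square 5, 1: +5·2° lon, +1·1° lat → SW at lon -110°, lat -19°.
Cell spans 2° lon × 1° lat. Centre is SW corner plus half of each.
latitude -18.500, longitude -109.000.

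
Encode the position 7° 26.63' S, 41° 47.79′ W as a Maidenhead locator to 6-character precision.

GI92cn

Add 180° to longitude and 90° to latitude: 138.2035, 82.5562.
Field: lon ⌊138.2035/20⌋ = 6 → G; lat ⌊82.5562/10⌋ = 8 → I.
Square: lon ⌊18.2035/2⌋ = 9; lat ⌊2.5562/1⌋ = 2.
Subsquare: lon ⌊0.2035/0.0833333⌋ = 2 → c; lat ⌊0.5562/0.0416667⌋ = 13 → n.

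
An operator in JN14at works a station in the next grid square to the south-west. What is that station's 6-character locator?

Longitude subsquare a = 0; −1 → -1, wraps to 23 = x, carry into square.
Longitude square 1; −1 → 0.
Latitude subsquare t = 19; −1 → 18 = s.

JN04xs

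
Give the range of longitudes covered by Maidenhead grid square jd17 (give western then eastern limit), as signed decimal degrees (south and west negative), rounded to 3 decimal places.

Field J=9, D=3: +9·20° lon, +3·10° lat → SW at lon 0°, lat -60°.
Square 1, 7: +1·2° lon, +7·1° lat → SW at lon 2°, lat -53°.
Cell spans 2° lon × 1° lat.
west 2.000, east 4.000.

2.000, 4.000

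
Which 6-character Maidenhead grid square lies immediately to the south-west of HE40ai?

HE30xh

Longitude subsquare a = 0; −1 → -1, wraps to 23 = x, carry into square.
Longitude square 4; −1 → 3.
Latitude subsquare i = 8; −1 → 7 = h.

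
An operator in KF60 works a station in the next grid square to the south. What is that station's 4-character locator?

Latitude square 0; −1 → -1, wraps to 9, carry into field.
Latitude field F = 5; −1 → 4 = E.
The longitude characters are unchanged.

KE69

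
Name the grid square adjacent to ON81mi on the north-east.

ON81nj

Longitude subsquare m = 12; +1 → 13 = n.
Latitude subsquare i = 8; +1 → 9 = j.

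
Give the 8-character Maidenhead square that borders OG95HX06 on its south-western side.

Longitude extended square 0; −1 → -1, wraps to 9, carry into subsquare.
Longitude subsquare h = 7; −1 → 6 = g.
Latitude extended square 6; −1 → 5.

OG95gx95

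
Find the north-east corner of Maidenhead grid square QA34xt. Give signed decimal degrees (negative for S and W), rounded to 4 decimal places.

-85.1667, 148.0000

Field Q=16, A=0: +16·20° lon, +0·10° lat → SW at lon 140°, lat -90°.
Square 3, 4: +3·2° lon, +4·1° lat → SW at lon 146°, lat -86°.
Subsquare x=23, t=19: +23·0.0833333° lon, +19·0.0416667° lat → SW at lon 147.917°, lat -85.2083°.
Cell spans 0.0833333° lon × 0.0416667° lat. NE corner is SW corner plus one full cell.
latitude -85.1667, longitude 148.0000.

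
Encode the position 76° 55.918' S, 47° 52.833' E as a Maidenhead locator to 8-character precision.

Shift to the Maidenhead origin (180°W, 90°S): lon 227.88055, lat 13.06803.
Field: lon ⌊227.88055/20⌋ = 11 → L; lat ⌊13.06803/10⌋ = 1 → B.
Square: lon ⌊7.88055/2⌋ = 3; lat ⌊3.06803/1⌋ = 3.
Subsquare: lon ⌊1.88055/0.0833333⌋ = 22 → w; lat ⌊0.06803/0.0416667⌋ = 1 → b.
Extended square: lon ⌊0.04722/0.00833333⌋ = 5; lat ⌊0.02637/0.00416667⌋ = 6.

LB33wb56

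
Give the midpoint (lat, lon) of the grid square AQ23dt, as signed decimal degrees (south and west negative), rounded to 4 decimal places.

Field A=0, Q=16: +0·20° lon, +16·10° lat → SW at lon -180°, lat 70°.
Square 2, 3: +2·2° lon, +3·1° lat → SW at lon -176°, lat 73°.
Subsquare d=3, t=19: +3·0.0833333° lon, +19·0.0416667° lat → SW at lon -175.75°, lat 73.7917°.
Cell spans 0.0833333° lon × 0.0416667° lat. Centre is SW corner plus half of each.
latitude 73.8125, longitude -175.7083.

73.8125, -175.7083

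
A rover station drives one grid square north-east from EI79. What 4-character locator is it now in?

EJ80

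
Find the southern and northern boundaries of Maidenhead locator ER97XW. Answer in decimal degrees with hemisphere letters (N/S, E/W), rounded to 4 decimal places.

87.9167° N, 87.9583° N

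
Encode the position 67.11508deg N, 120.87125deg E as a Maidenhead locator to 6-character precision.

PP07kc

Offset from 180°W / 90°S: lon 300.8713°, lat 157.1151°.
Field (20°×10°, letters A–R): 300.8713/20 → 15 → P, 157.1151/10 → 15 → P; chars PP.
Square (2°×1°, digits 0–9): 0.8713/2 → 0, 7.1151/1 → 7; chars 07.
Subsquare (5′×2.5′, letters a–x): 0.8713/0.0833333 → 10 → k, 0.1151/0.0416667 → 2 → c; chars kc.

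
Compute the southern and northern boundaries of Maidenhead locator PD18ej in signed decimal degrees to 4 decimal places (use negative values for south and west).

-51.6250, -51.5833

Field P=15, D=3: +15·20° lon, +3·10° lat → SW at lon 120°, lat -60°.
Square 1, 8: +1·2° lon, +8·1° lat → SW at lon 122°, lat -52°.
Subsquare e=4, j=9: +4·0.0833333° lon, +9·0.0416667° lat → SW at lon 122.333°, lat -51.625°.
Cell spans 0.0833333° lon × 0.0416667° lat.
south -51.6250, north -51.5833.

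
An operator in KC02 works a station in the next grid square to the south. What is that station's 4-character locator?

KC01

Latitude square 2; −1 → 1.
The longitude characters are unchanged.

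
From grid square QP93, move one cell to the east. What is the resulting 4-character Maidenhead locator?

Longitude square 9; +1 → 10, wraps to 0, carry into field.
Longitude field Q = 16; +1 → 17 = R.
The latitude characters are unchanged.

RP03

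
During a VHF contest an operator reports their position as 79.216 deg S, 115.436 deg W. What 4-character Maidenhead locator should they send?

Add 180° to longitude and 90° to latitude: 64.56, 10.78.
Field: lon ⌊64.56/20⌋ = 3 → D; lat ⌊10.78/10⌋ = 1 → B.
Square: lon ⌊4.56/2⌋ = 2; lat ⌊0.78/1⌋ = 0.

DB20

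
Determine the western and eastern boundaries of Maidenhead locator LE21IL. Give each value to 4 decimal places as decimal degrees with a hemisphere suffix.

Field L=11, E=4: +11·20° lon, +4·10° lat → SW at lon 40°, lat -50°.
Square 2, 1: +2·2° lon, +1·1° lat → SW at lon 44°, lat -49°.
Subsquare i=8, l=11: +8·0.0833333° lon, +11·0.0416667° lat → SW at lon 44.6667°, lat -48.5417°.
Cell spans 0.0833333° lon × 0.0416667° lat.
west 44.6667° E, east 44.7500° E.

44.6667° E, 44.7500° E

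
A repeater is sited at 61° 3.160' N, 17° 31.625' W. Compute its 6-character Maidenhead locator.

IP11fb

Shift to the Maidenhead origin (180°W, 90°S): lon 162.4729, lat 151.0527.
Field: 162.4729/20 → 8 → I, 151.0527/10 → 15 → P; chars IP.
Square: 2.4729/2 → 1, 1.0527/1 → 1; chars 11.
Subsquare: 0.4729/0.0833333 → 5 → f, 0.0527/0.0416667 → 1 → b; chars fb.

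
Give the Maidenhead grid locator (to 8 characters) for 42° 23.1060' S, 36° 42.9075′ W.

HE17po47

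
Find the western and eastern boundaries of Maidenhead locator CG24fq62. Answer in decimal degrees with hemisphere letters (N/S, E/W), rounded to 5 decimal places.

135.53333° W, 135.52500° W

Field C=2, G=6: +2·20° lon, +6·10° lat → SW at lon -140°, lat -30°.
Square 2, 4: +2·2° lon, +4·1° lat → SW at lon -136°, lat -26°.
Subsquare f=5, q=16: +5·0.0833333° lon, +16·0.0416667° lat → SW at lon -135.583°, lat -25.3333°.
Extended square 6, 2: +6·0.00833333° lon, +2·0.00416667° lat → SW at lon -135.533°, lat -25.325°.
Cell spans 0.00833333° lon × 0.00416667° lat.
west 135.53333° W, east 135.52500° W.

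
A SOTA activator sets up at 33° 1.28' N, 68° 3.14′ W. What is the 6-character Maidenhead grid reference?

Offset from 180°W / 90°S: lon 111.9477°, lat 123.0213°.
Field: 111.9477/20 → 5 → F, 123.0213/10 → 12 → M; chars FM.
Square: 11.9477/2 → 5, 3.0213/1 → 3; chars 53.
Subsquare: 1.9477/0.0833333 → 23 → x, 0.0213/0.0416667 → 0 → a; chars xa.

FM53xa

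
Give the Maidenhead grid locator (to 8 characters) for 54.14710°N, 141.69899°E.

QO04ud35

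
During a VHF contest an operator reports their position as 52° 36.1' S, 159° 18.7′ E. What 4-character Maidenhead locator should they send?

QD97

Shift to the Maidenhead origin (180°W, 90°S): lon 339.31, lat 37.40.
Field: 339.31/20 → 16 → Q, 37.40/10 → 3 → D; chars QD.
Square: 19.31/2 → 9, 7.40/1 → 7; chars 97.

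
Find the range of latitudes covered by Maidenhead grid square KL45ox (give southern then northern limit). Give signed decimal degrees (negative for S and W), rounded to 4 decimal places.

25.9583, 26.0000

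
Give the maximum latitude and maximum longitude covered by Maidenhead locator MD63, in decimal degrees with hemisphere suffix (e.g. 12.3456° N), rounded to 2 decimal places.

56.00° S, 74.00° E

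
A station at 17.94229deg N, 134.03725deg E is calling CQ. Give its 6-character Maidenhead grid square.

Add 180° to longitude and 90° to latitude: 314.0372, 107.9423.
Field: lon ⌊314.0372/20⌋ = 15 → P; lat ⌊107.9423/10⌋ = 10 → K.
Square: lon ⌊14.0372/2⌋ = 7; lat ⌊7.9423/1⌋ = 7.
Subsquare: lon ⌊0.0372/0.0833333⌋ = 0 → a; lat ⌊0.9423/0.0416667⌋ = 22 → w.

PK77aw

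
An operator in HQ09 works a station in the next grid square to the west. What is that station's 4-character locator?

GQ99

Longitude square 0; −1 → -1, wraps to 9, carry into field.
Longitude field H = 7; −1 → 6 = G.
The latitude characters are unchanged.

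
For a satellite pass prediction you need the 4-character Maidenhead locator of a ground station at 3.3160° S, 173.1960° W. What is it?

Offset from 180°W / 90°S: lon 6.80°, lat 86.68°.
Field (20°×10°, letters A–R): lon ⌊6.80/20⌋ = 0 → A; lat ⌊86.68/10⌋ = 8 → I.
Square (2°×1°, digits 0–9): lon ⌊6.80/2⌋ = 3; lat ⌊6.68/1⌋ = 6.

AI36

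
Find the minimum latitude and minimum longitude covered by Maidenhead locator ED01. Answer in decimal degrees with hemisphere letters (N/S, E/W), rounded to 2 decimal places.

59.00° S, 100.00° W

Field E=4, D=3: +4·20° lon, +3·10° lat → SW at lon -100°, lat -60°.
Square 0, 1: +0·2° lon, +1·1° lat → SW at lon -100°, lat -59°.
latitude 59.00° S, longitude 100.00° W.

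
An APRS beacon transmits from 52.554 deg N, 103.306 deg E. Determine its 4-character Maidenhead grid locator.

OO12

Add 180° to longitude and 90° to latitude: 283.31, 142.55.
Field (20°×10°, letters A–R): 283.31/20 → 14 → O, 142.55/10 → 14 → O; chars OO.
Square (2°×1°, digits 0–9): 3.31/2 → 1, 2.55/1 → 2; chars 12.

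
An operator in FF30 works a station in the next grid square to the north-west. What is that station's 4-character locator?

FF21

Longitude square 3; −1 → 2.
Latitude square 0; +1 → 1.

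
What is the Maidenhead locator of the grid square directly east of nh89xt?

NH99at

Longitude subsquare x = 23; +1 → 24, wraps to 0 = a, carry into square.
Longitude square 8; +1 → 9.
The latitude characters are unchanged.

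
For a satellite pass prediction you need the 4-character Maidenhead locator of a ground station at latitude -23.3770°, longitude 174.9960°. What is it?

Offset from 180°W / 90°S: lon 355.00°, lat 66.62°.
Field: 355.00/20 → 17 → R, 66.62/10 → 6 → G; chars RG.
Square: 15.00/2 → 7, 6.62/1 → 6; chars 76.

RG76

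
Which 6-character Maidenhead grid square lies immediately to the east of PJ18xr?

Longitude subsquare x = 23; +1 → 24, wraps to 0 = a, carry into square.
Longitude square 1; +1 → 2.
The latitude characters are unchanged.

PJ28ar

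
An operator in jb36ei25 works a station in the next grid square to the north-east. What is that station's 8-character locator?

JB36ei36

Longitude extended square 2; +1 → 3.
Latitude extended square 5; +1 → 6.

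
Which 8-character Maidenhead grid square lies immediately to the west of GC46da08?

GC46ca98

Longitude extended square 0; −1 → -1, wraps to 9, carry into subsquare.
Longitude subsquare d = 3; −1 → 2 = c.
The latitude characters are unchanged.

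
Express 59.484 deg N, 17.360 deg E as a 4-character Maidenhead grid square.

Add 180° to longitude and 90° to latitude: 197.36, 149.48.
Field (20°×10°, letters A–R): lon ⌊197.36/20⌋ = 9 → J; lat ⌊149.48/10⌋ = 14 → O.
Square (2°×1°, digits 0–9): lon ⌊17.36/2⌋ = 8; lat ⌊9.48/1⌋ = 9.

JO89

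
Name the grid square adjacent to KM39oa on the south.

Latitude subsquare a = 0; −1 → -1, wraps to 23 = x, carry into square.
Latitude square 9; −1 → 8.
The longitude characters are unchanged.

KM38ox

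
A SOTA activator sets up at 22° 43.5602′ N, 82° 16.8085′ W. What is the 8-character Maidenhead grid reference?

EL82ur64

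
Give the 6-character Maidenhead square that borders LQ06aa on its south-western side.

Longitude subsquare a = 0; −1 → -1, wraps to 23 = x, carry into square.
Longitude square 0; −1 → -1, wraps to 9, carry into field.
Longitude field L = 11; −1 → 10 = K.
Latitude subsquare a = 0; −1 → -1, wraps to 23 = x, carry into square.
Latitude square 6; −1 → 5.

KQ95xx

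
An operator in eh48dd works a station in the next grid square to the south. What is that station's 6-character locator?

EH48dc

Latitude subsquare d = 3; −1 → 2 = c.
The longitude characters are unchanged.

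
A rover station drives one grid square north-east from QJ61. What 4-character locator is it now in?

Longitude square 6; +1 → 7.
Latitude square 1; +1 → 2.

QJ72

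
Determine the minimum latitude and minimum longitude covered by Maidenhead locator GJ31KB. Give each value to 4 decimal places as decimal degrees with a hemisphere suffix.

1.0417° N, 53.1667° W

Field G=6, J=9: +6·20° lon, +9·10° lat → SW at lon -60°, lat 0°.
Square 3, 1: +3·2° lon, +1·1° lat → SW at lon -54°, lat 1°.
Subsquare k=10, b=1: +10·0.0833333° lon, +1·0.0416667° lat → SW at lon -53.1667°, lat 1.04167°.
latitude 1.0417° N, longitude 53.1667° W.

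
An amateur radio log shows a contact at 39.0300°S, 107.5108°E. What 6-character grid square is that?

OF30sx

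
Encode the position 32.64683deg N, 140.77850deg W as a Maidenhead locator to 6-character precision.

BM92op

Shift to the Maidenhead origin (180°W, 90°S): lon 39.2215, lat 122.6468.
Field (20°×10°, letters A–R): lon ⌊39.2215/20⌋ = 1 → B; lat ⌊122.6468/10⌋ = 12 → M.
Square (2°×1°, digits 0–9): lon ⌊19.2215/2⌋ = 9; lat ⌊2.6468/1⌋ = 2.
Subsquare (5′×2.5′, letters a–x): lon ⌊1.2215/0.0833333⌋ = 14 → o; lat ⌊0.6468/0.0416667⌋ = 15 → p.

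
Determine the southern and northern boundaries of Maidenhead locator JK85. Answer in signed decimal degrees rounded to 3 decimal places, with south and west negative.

15.000, 16.000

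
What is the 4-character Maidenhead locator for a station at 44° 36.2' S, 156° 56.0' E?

Shift to the Maidenhead origin (180°W, 90°S): lon 336.93, lat 45.40.
Field: 336.93/20 → 16 → Q, 45.40/10 → 4 → E; chars QE.
Square: 16.93/2 → 8, 5.40/1 → 5; chars 85.

QE85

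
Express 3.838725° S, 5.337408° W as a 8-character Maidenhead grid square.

II76hd98

Offset from 180°W / 90°S: lon 174.66259°, lat 86.16128°.
Field (20°×10°, letters A–R): 174.66259/20 → 8 → I, 86.16128/10 → 8 → I; chars II.
Square (2°×1°, digits 0–9): 14.66259/2 → 7, 6.16128/1 → 6; chars 76.
Subsquare (5′×2.5′, letters a–x): 0.66259/0.0833333 → 7 → h, 0.16128/0.0416667 → 3 → d; chars hd.
Extended square (30″×15″, digits 0–9): 0.07926/0.00833333 → 9, 0.03628/0.00416667 → 8; chars 98.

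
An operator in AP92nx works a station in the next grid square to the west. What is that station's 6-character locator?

AP92mx

Longitude subsquare n = 13; −1 → 12 = m.
The latitude characters are unchanged.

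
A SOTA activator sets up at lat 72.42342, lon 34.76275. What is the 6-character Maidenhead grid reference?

KQ72jk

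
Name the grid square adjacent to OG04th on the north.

Latitude subsquare h = 7; +1 → 8 = i.
The longitude characters are unchanged.

OG04ti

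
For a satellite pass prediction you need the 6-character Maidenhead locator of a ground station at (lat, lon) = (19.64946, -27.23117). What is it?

HK69jp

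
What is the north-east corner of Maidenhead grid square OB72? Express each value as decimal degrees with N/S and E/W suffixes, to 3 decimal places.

77.000° S, 116.000° E

Field O=14, B=1: +14·20° lon, +1·10° lat → SW at lon 100°, lat -80°.
Square 7, 2: +7·2° lon, +2·1° lat → SW at lon 114°, lat -78°.
Cell spans 2° lon × 1° lat. NE corner is SW corner plus one full cell.
latitude 77.000° S, longitude 116.000° E.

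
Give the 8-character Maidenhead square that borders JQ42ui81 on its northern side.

JQ42ui82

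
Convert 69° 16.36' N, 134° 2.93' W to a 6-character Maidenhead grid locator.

Add 180° to longitude and 90° to latitude: 45.9512, 159.2727.
Field: lon ⌊45.9512/20⌋ = 2 → C; lat ⌊159.2727/10⌋ = 15 → P.
Square: lon ⌊5.9512/2⌋ = 2; lat ⌊9.2727/1⌋ = 9.
Subsquare: lon ⌊1.9512/0.0833333⌋ = 23 → x; lat ⌊0.2727/0.0416667⌋ = 6 → g.

CP29xg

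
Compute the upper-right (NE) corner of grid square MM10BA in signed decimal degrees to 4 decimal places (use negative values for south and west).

Field M=12, M=12: +12·20° lon, +12·10° lat → SW at lon 60°, lat 30°.
Square 1, 0: +1·2° lon, +0·1° lat → SW at lon 62°, lat 30°.
Subsquare b=1, a=0: +1·0.0833333° lon, +0·0.0416667° lat → SW at lon 62.0833°, lat 30°.
Cell spans 0.0833333° lon × 0.0416667° lat. NE corner is SW corner plus one full cell.
latitude 30.0417, longitude 62.1667.

30.0417, 62.1667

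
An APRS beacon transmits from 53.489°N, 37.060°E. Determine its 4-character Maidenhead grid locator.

Offset from 180°W / 90°S: lon 217.06°, lat 143.49°.
Field: 217.06/20 → 10 → K, 143.49/10 → 14 → O; chars KO.
Square: 17.06/2 → 8, 3.49/1 → 3; chars 83.

KO83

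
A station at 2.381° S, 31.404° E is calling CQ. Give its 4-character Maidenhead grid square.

KI57

Shift to the Maidenhead origin (180°W, 90°S): lon 211.40, lat 87.62.
Field: lon ⌊211.40/20⌋ = 10 → K; lat ⌊87.62/10⌋ = 8 → I.
Square: lon ⌊11.40/2⌋ = 5; lat ⌊7.62/1⌋ = 7.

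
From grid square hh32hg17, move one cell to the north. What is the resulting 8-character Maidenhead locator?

HH32hg18

Latitude extended square 7; +1 → 8.
The longitude characters are unchanged.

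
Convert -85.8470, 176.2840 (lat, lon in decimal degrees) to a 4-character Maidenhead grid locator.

RA84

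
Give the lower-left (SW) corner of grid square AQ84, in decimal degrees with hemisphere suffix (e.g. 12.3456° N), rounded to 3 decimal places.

Field A=0, Q=16: +0·20° lon, +16·10° lat → SW at lon -180°, lat 70°.
Square 8, 4: +8·2° lon, +4·1° lat → SW at lon -164°, lat 74°.
latitude 74.000° N, longitude 164.000° W.

74.000° N, 164.000° W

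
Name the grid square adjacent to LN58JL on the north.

LN58jm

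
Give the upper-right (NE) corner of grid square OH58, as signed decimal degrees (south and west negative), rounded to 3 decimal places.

Field O=14, H=7: +14·20° lon, +7·10° lat → SW at lon 100°, lat -20°.
Square 5, 8: +5·2° lon, +8·1° lat → SW at lon 110°, lat -12°.
Cell spans 2° lon × 1° lat. NE corner is SW corner plus one full cell.
latitude -11.000, longitude 112.000.

-11.000, 112.000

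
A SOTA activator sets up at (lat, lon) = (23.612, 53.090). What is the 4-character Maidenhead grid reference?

Offset from 180°W / 90°S: lon 233.09°, lat 113.61°.
Field (20°×10°, letters A–R): lon ⌊233.09/20⌋ = 11 → L; lat ⌊113.61/10⌋ = 11 → L.
Square (2°×1°, digits 0–9): lon ⌊13.09/2⌋ = 6; lat ⌊3.61/1⌋ = 3.

LL63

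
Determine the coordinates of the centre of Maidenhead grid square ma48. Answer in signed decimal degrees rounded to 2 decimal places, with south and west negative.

-81.50, 69.00

Field M=12, A=0: +12·20° lon, +0·10° lat → SW at lon 60°, lat -90°.
Square 4, 8: +4·2° lon, +8·1° lat → SW at lon 68°, lat -82°.
Cell spans 2° lon × 1° lat. Centre is SW corner plus half of each.
latitude -81.50, longitude 69.00.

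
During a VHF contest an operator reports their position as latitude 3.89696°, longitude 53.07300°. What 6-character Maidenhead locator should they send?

LJ63mv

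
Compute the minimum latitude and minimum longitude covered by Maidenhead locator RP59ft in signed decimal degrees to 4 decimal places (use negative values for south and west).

69.7917, 170.4167

Field R=17, P=15: +17·20° lon, +15·10° lat → SW at lon 160°, lat 60°.
Square 5, 9: +5·2° lon, +9·1° lat → SW at lon 170°, lat 69°.
Subsquare f=5, t=19: +5·0.0833333° lon, +19·0.0416667° lat → SW at lon 170.417°, lat 69.7917°.
latitude 69.7917, longitude 170.4167.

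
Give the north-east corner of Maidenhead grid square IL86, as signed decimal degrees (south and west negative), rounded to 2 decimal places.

Field I=8, L=11: +8·20° lon, +11·10° lat → SW at lon -20°, lat 20°.
Square 8, 6: +8·2° lon, +6·1° lat → SW at lon -4°, lat 26°.
Cell spans 2° lon × 1° lat. NE corner is SW corner plus one full cell.
latitude 27.00, longitude -2.00.

27.00, -2.00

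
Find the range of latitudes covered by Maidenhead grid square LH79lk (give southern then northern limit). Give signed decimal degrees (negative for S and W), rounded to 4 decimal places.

Field L=11, H=7: +11·20° lon, +7·10° lat → SW at lon 40°, lat -20°.
Square 7, 9: +7·2° lon, +9·1° lat → SW at lon 54°, lat -11°.
Subsquare l=11, k=10: +11·0.0833333° lon, +10·0.0416667° lat → SW at lon 54.9167°, lat -10.5833°.
Cell spans 0.0833333° lon × 0.0416667° lat.
south -10.5833, north -10.5417.

-10.5833, -10.5417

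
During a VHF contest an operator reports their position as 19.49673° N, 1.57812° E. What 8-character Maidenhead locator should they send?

JK09sl99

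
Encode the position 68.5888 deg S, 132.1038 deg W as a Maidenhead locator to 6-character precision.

CC31wj

Shift to the Maidenhead origin (180°W, 90°S): lon 47.8962, lat 21.4112.
Field: lon ⌊47.8962/20⌋ = 2 → C; lat ⌊21.4112/10⌋ = 2 → C.
Square: lon ⌊7.8962/2⌋ = 3; lat ⌊1.4112/1⌋ = 1.
Subsquare: lon ⌊1.8962/0.0833333⌋ = 22 → w; lat ⌊0.4112/0.0416667⌋ = 9 → j.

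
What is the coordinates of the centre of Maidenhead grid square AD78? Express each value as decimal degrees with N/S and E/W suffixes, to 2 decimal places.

Field A=0, D=3: +0·20° lon, +3·10° lat → SW at lon -180°, lat -60°.
Square 7, 8: +7·2° lon, +8·1° lat → SW at lon -166°, lat -52°.
Cell spans 2° lon × 1° lat. Centre is SW corner plus half of each.
latitude 51.50° S, longitude 165.00° W.

51.50° S, 165.00° W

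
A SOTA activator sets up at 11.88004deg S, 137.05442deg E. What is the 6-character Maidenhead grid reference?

PH88mc

Offset from 180°W / 90°S: lon 317.0544°, lat 78.1200°.
Field: lon ⌊317.0544/20⌋ = 15 → P; lat ⌊78.1200/10⌋ = 7 → H.
Square: lon ⌊17.0544/2⌋ = 8; lat ⌊8.1200/1⌋ = 8.
Subsquare: lon ⌊1.0544/0.0833333⌋ = 12 → m; lat ⌊0.1200/0.0416667⌋ = 2 → c.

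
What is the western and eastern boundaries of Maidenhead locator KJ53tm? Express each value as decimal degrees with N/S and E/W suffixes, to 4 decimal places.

Field K=10, J=9: +10·20° lon, +9·10° lat → SW at lon 20°, lat 0°.
Square 5, 3: +5·2° lon, +3·1° lat → SW at lon 30°, lat 3°.
Subsquare t=19, m=12: +19·0.0833333° lon, +12·0.0416667° lat → SW at lon 31.5833°, lat 3.5°.
Cell spans 0.0833333° lon × 0.0416667° lat.
west 31.5833° E, east 31.6667° E.

31.5833° E, 31.6667° E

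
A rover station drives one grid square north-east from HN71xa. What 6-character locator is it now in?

HN81ab

Longitude subsquare x = 23; +1 → 24, wraps to 0 = a, carry into square.
Longitude square 7; +1 → 8.
Latitude subsquare a = 0; +1 → 1 = b.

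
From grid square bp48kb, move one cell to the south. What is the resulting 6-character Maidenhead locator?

Latitude subsquare b = 1; −1 → 0 = a.
The longitude characters are unchanged.

BP48ka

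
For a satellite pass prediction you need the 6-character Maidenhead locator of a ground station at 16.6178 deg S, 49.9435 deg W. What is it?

GH53aj

Offset from 180°W / 90°S: lon 130.0565°, lat 73.3822°.
Field: lon ⌊130.0565/20⌋ = 6 → G; lat ⌊73.3822/10⌋ = 7 → H.
Square: lon ⌊10.0565/2⌋ = 5; lat ⌊3.3822/1⌋ = 3.
Subsquare: lon ⌊0.0565/0.0833333⌋ = 0 → a; lat ⌊0.3822/0.0416667⌋ = 9 → j.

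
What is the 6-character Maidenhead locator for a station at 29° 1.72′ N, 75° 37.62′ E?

ML79ta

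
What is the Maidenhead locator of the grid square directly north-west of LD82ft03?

Longitude extended square 0; −1 → -1, wraps to 9, carry into subsquare.
Longitude subsquare f = 5; −1 → 4 = e.
Latitude extended square 3; +1 → 4.

LD82et94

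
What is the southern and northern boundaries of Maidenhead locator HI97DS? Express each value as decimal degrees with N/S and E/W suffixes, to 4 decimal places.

Field H=7, I=8: +7·20° lon, +8·10° lat → SW at lon -40°, lat -10°.
Square 9, 7: +9·2° lon, +7·1° lat → SW at lon -22°, lat -3°.
Subsquare d=3, s=18: +3·0.0833333° lon, +18·0.0416667° lat → SW at lon -21.75°, lat -2.25°.
Cell spans 0.0833333° lon × 0.0416667° lat.
south 2.2500° S, north 2.2083° S.

2.2500° S, 2.2083° S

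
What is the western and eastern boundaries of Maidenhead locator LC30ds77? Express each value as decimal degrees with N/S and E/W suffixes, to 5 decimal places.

Field L=11, C=2: +11·20° lon, +2·10° lat → SW at lon 40°, lat -70°.
Square 3, 0: +3·2° lon, +0·1° lat → SW at lon 46°, lat -70°.
Subsquare d=3, s=18: +3·0.0833333° lon, +18·0.0416667° lat → SW at lon 46.25°, lat -69.25°.
Extended square 7, 7: +7·0.00833333° lon, +7·0.00416667° lat → SW at lon 46.3083°, lat -69.2208°.
Cell spans 0.00833333° lon × 0.00416667° lat.
west 46.30833° E, east 46.31667° E.

46.30833° E, 46.31667° E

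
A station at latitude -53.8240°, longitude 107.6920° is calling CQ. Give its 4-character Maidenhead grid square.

Add 180° to longitude and 90° to latitude: 287.69, 36.18.
Field: 287.69/20 → 14 → O, 36.18/10 → 3 → D; chars OD.
Square: 7.69/2 → 3, 6.18/1 → 6; chars 36.

OD36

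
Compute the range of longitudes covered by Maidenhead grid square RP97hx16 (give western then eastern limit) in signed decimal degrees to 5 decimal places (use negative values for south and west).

178.59167, 178.60000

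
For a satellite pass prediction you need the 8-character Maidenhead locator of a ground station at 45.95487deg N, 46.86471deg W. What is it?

Shift to the Maidenhead origin (180°W, 90°S): lon 133.13529, lat 135.95487.
Field: lon ⌊133.13529/20⌋ = 6 → G; lat ⌊135.95487/10⌋ = 13 → N.
Square: lon ⌊13.13529/2⌋ = 6; lat ⌊5.95487/1⌋ = 5.
Subsquare: lon ⌊1.13529/0.0833333⌋ = 13 → n; lat ⌊0.95487/0.0416667⌋ = 22 → w.
Extended square: lon ⌊0.05196/0.00833333⌋ = 6; lat ⌊0.03820/0.00416667⌋ = 9.

GN65nw69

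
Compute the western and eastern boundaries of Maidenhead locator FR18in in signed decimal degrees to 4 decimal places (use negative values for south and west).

-77.3333, -77.2500

Field F=5, R=17: +5·20° lon, +17·10° lat → SW at lon -80°, lat 80°.
Square 1, 8: +1·2° lon, +8·1° lat → SW at lon -78°, lat 88°.
Subsquare i=8, n=13: +8·0.0833333° lon, +13·0.0416667° lat → SW at lon -77.3333°, lat 88.5417°.
Cell spans 0.0833333° lon × 0.0416667° lat.
west -77.3333, east -77.2500.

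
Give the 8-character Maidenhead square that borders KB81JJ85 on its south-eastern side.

KB81jj94

Longitude extended square 8; +1 → 9.
Latitude extended square 5; −1 → 4.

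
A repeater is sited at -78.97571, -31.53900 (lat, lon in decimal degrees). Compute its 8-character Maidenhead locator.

Offset from 180°W / 90°S: lon 148.46100°, lat 11.02429°.
Field: 148.46100/20 → 7 → H, 11.02429/10 → 1 → B; chars HB.
Square: 8.46100/2 → 4, 1.02429/1 → 1; chars 41.
Subsquare: 0.46100/0.0833333 → 5 → f, 0.02429/0.0416667 → 0 → a; chars fa.
Extended square: 0.04433/0.00833333 → 5, 0.02429/0.00416667 → 5; chars 55.

HB41fa55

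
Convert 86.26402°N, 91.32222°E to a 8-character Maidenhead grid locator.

Shift to the Maidenhead origin (180°W, 90°S): lon 271.32222, lat 176.26402.
Field (20°×10°, letters A–R): lon ⌊271.32222/20⌋ = 13 → N; lat ⌊176.26402/10⌋ = 17 → R.
Square (2°×1°, digits 0–9): lon ⌊11.32222/2⌋ = 5; lat ⌊6.26402/1⌋ = 6.
Subsquare (5′×2.5′, letters a–x): lon ⌊1.32222/0.0833333⌋ = 15 → p; lat ⌊0.26402/0.0416667⌋ = 6 → g.
Extended square (30″×15″, digits 0–9): lon ⌊0.07222/0.00833333⌋ = 8; lat ⌊0.01402/0.00416667⌋ = 3.

NR56pg83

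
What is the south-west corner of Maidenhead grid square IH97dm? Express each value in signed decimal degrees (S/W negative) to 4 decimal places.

Field I=8, H=7: +8·20° lon, +7·10° lat → SW at lon -20°, lat -20°.
Square 9, 7: +9·2° lon, +7·1° lat → SW at lon -2°, lat -13°.
Subsquare d=3, m=12: +3·0.0833333° lon, +12·0.0416667° lat → SW at lon -1.75°, lat -12.5°.
latitude -12.5000, longitude -1.7500.

-12.5000, -1.7500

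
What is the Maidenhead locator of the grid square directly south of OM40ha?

OL49hx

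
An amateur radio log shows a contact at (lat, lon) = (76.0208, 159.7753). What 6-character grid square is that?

Shift to the Maidenhead origin (180°W, 90°S): lon 339.7753, lat 166.0208.
Field: lon ⌊339.7753/20⌋ = 16 → Q; lat ⌊166.0208/10⌋ = 16 → Q.
Square: lon ⌊19.7753/2⌋ = 9; lat ⌊6.0208/1⌋ = 6.
Subsquare: lon ⌊1.7753/0.0833333⌋ = 21 → v; lat ⌊0.0208/0.0416667⌋ = 0 → a.

QQ96va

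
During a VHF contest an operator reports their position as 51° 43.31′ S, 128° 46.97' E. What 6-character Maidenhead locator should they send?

Shift to the Maidenhead origin (180°W, 90°S): lon 308.7828, lat 38.2782.
Field: lon ⌊308.7828/20⌋ = 15 → P; lat ⌊38.2782/10⌋ = 3 → D.
Square: lon ⌊8.7828/2⌋ = 4; lat ⌊8.2782/1⌋ = 8.
Subsquare: lon ⌊0.7828/0.0833333⌋ = 9 → j; lat ⌊0.2782/0.0416667⌋ = 6 → g.

PD48jg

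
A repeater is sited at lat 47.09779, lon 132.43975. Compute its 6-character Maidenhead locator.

PN67fc

Shift to the Maidenhead origin (180°W, 90°S): lon 312.4398, lat 137.0978.
Field (20°×10°, letters A–R): 312.4398/20 → 15 → P, 137.0978/10 → 13 → N; chars PN.
Square (2°×1°, digits 0–9): 12.4398/2 → 6, 7.0978/1 → 7; chars 67.
Subsquare (5′×2.5′, letters a–x): 0.4398/0.0833333 → 5 → f, 0.0978/0.0416667 → 2 → c; chars fc.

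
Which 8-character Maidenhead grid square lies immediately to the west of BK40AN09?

BK30xn99

Longitude extended square 0; −1 → -1, wraps to 9, carry into subsquare.
Longitude subsquare a = 0; −1 → -1, wraps to 23 = x, carry into square.
Longitude square 4; −1 → 3.
The latitude characters are unchanged.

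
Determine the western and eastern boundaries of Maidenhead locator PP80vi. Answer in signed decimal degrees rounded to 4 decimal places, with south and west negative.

Field P=15, P=15: +15·20° lon, +15·10° lat → SW at lon 120°, lat 60°.
Square 8, 0: +8·2° lon, +0·1° lat → SW at lon 136°, lat 60°.
Subsquare v=21, i=8: +21·0.0833333° lon, +8·0.0416667° lat → SW at lon 137.75°, lat 60.3333°.
Cell spans 0.0833333° lon × 0.0416667° lat.
west 137.7500, east 137.8333.

137.7500, 137.8333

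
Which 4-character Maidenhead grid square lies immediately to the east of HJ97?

IJ07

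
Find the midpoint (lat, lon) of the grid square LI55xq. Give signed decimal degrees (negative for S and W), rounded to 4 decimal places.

Field L=11, I=8: +11·20° lon, +8·10° lat → SW at lon 40°, lat -10°.
Square 5, 5: +5·2° lon, +5·1° lat → SW at lon 50°, lat -5°.
Subsquare x=23, q=16: +23·0.0833333° lon, +16·0.0416667° lat → SW at lon 51.9167°, lat -4.33333°.
Cell spans 0.0833333° lon × 0.0416667° lat. Centre is SW corner plus half of each.
latitude -4.3125, longitude 51.9583.

-4.3125, 51.9583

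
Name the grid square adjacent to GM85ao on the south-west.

GM75xn

Longitude subsquare a = 0; −1 → -1, wraps to 23 = x, carry into square.
Longitude square 8; −1 → 7.
Latitude subsquare o = 14; −1 → 13 = n.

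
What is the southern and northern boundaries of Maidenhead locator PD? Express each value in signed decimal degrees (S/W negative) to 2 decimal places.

-60.00, -50.00

Field P=15, D=3: +15·20° lon, +3·10° lat → SW at lon 120°, lat -60°.
Cell spans 20° lon × 10° lat.
south -60.00, north -50.00.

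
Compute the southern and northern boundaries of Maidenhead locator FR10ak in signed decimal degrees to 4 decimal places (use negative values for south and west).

Field F=5, R=17: +5·20° lon, +17·10° lat → SW at lon -80°, lat 80°.
Square 1, 0: +1·2° lon, +0·1° lat → SW at lon -78°, lat 80°.
Subsquare a=0, k=10: +0·0.0833333° lon, +10·0.0416667° lat → SW at lon -78°, lat 80.4167°.
Cell spans 0.0833333° lon × 0.0416667° lat.
south 80.4167, north 80.4583.

80.4167, 80.4583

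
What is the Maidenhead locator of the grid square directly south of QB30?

Latitude square 0; −1 → -1, wraps to 9, carry into field.
Latitude field B = 1; −1 → 0 = A.
The longitude characters are unchanged.

QA39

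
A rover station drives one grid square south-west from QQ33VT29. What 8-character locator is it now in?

QQ33vt18

Longitude extended square 2; −1 → 1.
Latitude extended square 9; −1 → 8.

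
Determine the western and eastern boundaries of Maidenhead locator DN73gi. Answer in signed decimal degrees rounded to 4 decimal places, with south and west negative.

-105.5000, -105.4167

Field D=3, N=13: +3·20° lon, +13·10° lat → SW at lon -120°, lat 40°.
Square 7, 3: +7·2° lon, +3·1° lat → SW at lon -106°, lat 43°.
Subsquare g=6, i=8: +6·0.0833333° lon, +8·0.0416667° lat → SW at lon -105.5°, lat 43.3333°.
Cell spans 0.0833333° lon × 0.0416667° lat.
west -105.5000, east -105.4167.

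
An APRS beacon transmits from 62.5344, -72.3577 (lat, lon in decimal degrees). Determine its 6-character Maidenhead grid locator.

Offset from 180°W / 90°S: lon 107.6423°, lat 152.5344°.
Field: 107.6423/20 → 5 → F, 152.5344/10 → 15 → P; chars FP.
Square: 7.6423/2 → 3, 2.5344/1 → 2; chars 32.
Subsquare: 1.6423/0.0833333 → 19 → t, 0.5344/0.0416667 → 12 → m; chars tm.

FP32tm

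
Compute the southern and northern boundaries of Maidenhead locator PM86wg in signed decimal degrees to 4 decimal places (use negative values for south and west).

Field P=15, M=12: +15·20° lon, +12·10° lat → SW at lon 120°, lat 30°.
Square 8, 6: +8·2° lon, +6·1° lat → SW at lon 136°, lat 36°.
Subsquare w=22, g=6: +22·0.0833333° lon, +6·0.0416667° lat → SW at lon 137.833°, lat 36.25°.
Cell spans 0.0833333° lon × 0.0416667° lat.
south 36.2500, north 36.2917.

36.2500, 36.2917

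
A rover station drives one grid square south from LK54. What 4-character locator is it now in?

LK53

Latitude square 4; −1 → 3.
The longitude characters are unchanged.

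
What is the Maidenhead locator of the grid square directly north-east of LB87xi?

LB97aj

Longitude subsquare x = 23; +1 → 24, wraps to 0 = a, carry into square.
Longitude square 8; +1 → 9.
Latitude subsquare i = 8; +1 → 9 = j.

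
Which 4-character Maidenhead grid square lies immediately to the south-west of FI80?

FH79

Longitude square 8; −1 → 7.
Latitude square 0; −1 → -1, wraps to 9, carry into field.
Latitude field I = 8; −1 → 7 = H.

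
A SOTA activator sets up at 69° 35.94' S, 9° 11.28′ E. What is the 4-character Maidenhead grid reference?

Shift to the Maidenhead origin (180°W, 90°S): lon 189.19, lat 20.40.
Field: 189.19/20 → 9 → J, 20.40/10 → 2 → C; chars JC.
Square: 9.19/2 → 4, 0.40/1 → 0; chars 40.

JC40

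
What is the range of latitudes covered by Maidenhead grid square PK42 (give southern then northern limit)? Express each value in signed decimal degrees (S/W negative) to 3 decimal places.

Field P=15, K=10: +15·20° lon, +10·10° lat → SW at lon 120°, lat 10°.
Square 4, 2: +4·2° lon, +2·1° lat → SW at lon 128°, lat 12°.
Cell spans 2° lon × 1° lat.
south 12.000, north 13.000.

12.000, 13.000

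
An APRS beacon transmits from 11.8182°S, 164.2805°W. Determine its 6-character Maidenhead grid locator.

AH78ue

Shift to the Maidenhead origin (180°W, 90°S): lon 15.7195, lat 78.1818.
Field: 15.7195/20 → 0 → A, 78.1818/10 → 7 → H; chars AH.
Square: 15.7195/2 → 7, 8.1818/1 → 8; chars 78.
Subsquare: 1.7195/0.0833333 → 20 → u, 0.1818/0.0416667 → 4 → e; chars ue.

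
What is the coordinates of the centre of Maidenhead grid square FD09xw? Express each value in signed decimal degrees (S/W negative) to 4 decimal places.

Field F=5, D=3: +5·20° lon, +3·10° lat → SW at lon -80°, lat -60°.
Square 0, 9: +0·2° lon, +9·1° lat → SW at lon -80°, lat -51°.
Subsquare x=23, w=22: +23·0.0833333° lon, +22·0.0416667° lat → SW at lon -78.0833°, lat -50.0833°.
Cell spans 0.0833333° lon × 0.0416667° lat. Centre is SW corner plus half of each.
latitude -50.0625, longitude -78.0417.

-50.0625, -78.0417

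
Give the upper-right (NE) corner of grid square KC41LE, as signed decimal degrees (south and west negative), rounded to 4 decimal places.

-68.7917, 29.0000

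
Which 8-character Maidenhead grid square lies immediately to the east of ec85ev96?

Longitude extended square 9; +1 → 10, wraps to 0, carry into subsquare.
Longitude subsquare e = 4; +1 → 5 = f.
The latitude characters are unchanged.

EC85fv06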